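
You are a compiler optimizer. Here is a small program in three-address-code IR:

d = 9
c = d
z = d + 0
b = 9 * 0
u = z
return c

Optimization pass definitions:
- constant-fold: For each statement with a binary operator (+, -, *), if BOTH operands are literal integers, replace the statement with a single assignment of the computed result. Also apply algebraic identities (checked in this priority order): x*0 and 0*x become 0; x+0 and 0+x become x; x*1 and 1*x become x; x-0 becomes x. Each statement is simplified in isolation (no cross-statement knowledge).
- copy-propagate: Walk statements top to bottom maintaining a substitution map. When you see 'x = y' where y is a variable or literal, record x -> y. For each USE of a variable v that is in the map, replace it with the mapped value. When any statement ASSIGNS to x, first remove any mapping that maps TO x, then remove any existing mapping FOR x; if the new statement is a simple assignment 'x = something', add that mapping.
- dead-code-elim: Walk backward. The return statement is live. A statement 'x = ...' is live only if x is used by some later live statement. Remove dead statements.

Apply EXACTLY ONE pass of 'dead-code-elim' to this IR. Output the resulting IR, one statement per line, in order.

Applying dead-code-elim statement-by-statement:
  [6] return c  -> KEEP (return); live=['c']
  [5] u = z  -> DEAD (u not live)
  [4] b = 9 * 0  -> DEAD (b not live)
  [3] z = d + 0  -> DEAD (z not live)
  [2] c = d  -> KEEP; live=['d']
  [1] d = 9  -> KEEP; live=[]
Result (3 stmts):
  d = 9
  c = d
  return c

Answer: d = 9
c = d
return c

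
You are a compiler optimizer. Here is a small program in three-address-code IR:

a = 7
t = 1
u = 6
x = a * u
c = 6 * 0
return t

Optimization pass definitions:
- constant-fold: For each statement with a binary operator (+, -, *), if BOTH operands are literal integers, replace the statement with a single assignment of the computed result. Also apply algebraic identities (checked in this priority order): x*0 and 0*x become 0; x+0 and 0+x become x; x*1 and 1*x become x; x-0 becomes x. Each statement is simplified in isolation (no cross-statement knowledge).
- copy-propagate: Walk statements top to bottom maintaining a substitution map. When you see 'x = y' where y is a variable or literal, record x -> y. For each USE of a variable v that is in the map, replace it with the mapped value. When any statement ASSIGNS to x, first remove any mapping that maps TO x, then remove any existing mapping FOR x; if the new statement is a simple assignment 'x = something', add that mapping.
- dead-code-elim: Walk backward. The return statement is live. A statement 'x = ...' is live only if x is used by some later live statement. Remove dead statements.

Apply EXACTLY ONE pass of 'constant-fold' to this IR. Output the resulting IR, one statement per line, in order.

Answer: a = 7
t = 1
u = 6
x = a * u
c = 0
return t

Derivation:
Applying constant-fold statement-by-statement:
  [1] a = 7  (unchanged)
  [2] t = 1  (unchanged)
  [3] u = 6  (unchanged)
  [4] x = a * u  (unchanged)
  [5] c = 6 * 0  -> c = 0
  [6] return t  (unchanged)
Result (6 stmts):
  a = 7
  t = 1
  u = 6
  x = a * u
  c = 0
  return t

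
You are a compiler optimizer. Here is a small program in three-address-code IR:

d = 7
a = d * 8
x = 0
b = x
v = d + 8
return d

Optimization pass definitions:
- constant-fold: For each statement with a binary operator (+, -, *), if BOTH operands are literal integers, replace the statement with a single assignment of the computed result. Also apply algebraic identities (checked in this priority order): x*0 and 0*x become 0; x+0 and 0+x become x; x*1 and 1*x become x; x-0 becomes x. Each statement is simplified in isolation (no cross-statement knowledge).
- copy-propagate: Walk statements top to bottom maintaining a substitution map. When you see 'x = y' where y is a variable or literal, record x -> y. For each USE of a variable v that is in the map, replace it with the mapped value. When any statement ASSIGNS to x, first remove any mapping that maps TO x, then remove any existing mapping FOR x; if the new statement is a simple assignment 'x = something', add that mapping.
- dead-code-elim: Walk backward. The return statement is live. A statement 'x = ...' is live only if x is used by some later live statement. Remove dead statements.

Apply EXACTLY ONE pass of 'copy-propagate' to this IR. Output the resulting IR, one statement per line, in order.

Applying copy-propagate statement-by-statement:
  [1] d = 7  (unchanged)
  [2] a = d * 8  -> a = 7 * 8
  [3] x = 0  (unchanged)
  [4] b = x  -> b = 0
  [5] v = d + 8  -> v = 7 + 8
  [6] return d  -> return 7
Result (6 stmts):
  d = 7
  a = 7 * 8
  x = 0
  b = 0
  v = 7 + 8
  return 7

Answer: d = 7
a = 7 * 8
x = 0
b = 0
v = 7 + 8
return 7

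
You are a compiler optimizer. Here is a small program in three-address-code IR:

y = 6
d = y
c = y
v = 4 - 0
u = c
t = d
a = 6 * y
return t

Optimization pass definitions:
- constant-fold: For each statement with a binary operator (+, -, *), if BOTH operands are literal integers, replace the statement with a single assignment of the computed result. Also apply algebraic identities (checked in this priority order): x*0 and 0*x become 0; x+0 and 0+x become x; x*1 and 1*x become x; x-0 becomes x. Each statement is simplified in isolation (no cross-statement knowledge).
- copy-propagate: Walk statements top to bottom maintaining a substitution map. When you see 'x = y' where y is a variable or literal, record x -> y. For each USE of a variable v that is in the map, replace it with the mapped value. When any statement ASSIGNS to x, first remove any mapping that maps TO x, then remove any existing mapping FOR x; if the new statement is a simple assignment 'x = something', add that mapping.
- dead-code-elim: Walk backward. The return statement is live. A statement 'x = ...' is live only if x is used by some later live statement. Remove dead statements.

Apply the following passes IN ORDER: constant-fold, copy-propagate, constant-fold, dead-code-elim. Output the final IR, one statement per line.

Answer: return 6

Derivation:
Initial IR:
  y = 6
  d = y
  c = y
  v = 4 - 0
  u = c
  t = d
  a = 6 * y
  return t
After constant-fold (8 stmts):
  y = 6
  d = y
  c = y
  v = 4
  u = c
  t = d
  a = 6 * y
  return t
After copy-propagate (8 stmts):
  y = 6
  d = 6
  c = 6
  v = 4
  u = 6
  t = 6
  a = 6 * 6
  return 6
After constant-fold (8 stmts):
  y = 6
  d = 6
  c = 6
  v = 4
  u = 6
  t = 6
  a = 36
  return 6
After dead-code-elim (1 stmts):
  return 6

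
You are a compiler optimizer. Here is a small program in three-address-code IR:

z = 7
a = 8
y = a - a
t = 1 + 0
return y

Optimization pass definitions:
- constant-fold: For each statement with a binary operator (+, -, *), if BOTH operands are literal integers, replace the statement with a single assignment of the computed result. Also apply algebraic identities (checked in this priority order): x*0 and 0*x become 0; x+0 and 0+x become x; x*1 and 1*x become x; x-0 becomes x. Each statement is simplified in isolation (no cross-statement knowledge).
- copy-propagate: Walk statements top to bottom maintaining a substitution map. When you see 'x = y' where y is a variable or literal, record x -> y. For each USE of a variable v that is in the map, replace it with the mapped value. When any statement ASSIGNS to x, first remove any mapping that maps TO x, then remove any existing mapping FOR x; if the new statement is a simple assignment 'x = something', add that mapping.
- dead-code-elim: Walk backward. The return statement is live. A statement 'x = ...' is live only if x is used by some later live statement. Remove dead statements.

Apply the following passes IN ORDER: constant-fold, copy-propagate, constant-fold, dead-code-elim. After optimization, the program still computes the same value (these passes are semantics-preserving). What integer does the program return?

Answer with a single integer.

Answer: 0

Derivation:
Initial IR:
  z = 7
  a = 8
  y = a - a
  t = 1 + 0
  return y
After constant-fold (5 stmts):
  z = 7
  a = 8
  y = a - a
  t = 1
  return y
After copy-propagate (5 stmts):
  z = 7
  a = 8
  y = 8 - 8
  t = 1
  return y
After constant-fold (5 stmts):
  z = 7
  a = 8
  y = 0
  t = 1
  return y
After dead-code-elim (2 stmts):
  y = 0
  return y
Evaluate:
  z = 7  =>  z = 7
  a = 8  =>  a = 8
  y = a - a  =>  y = 0
  t = 1 + 0  =>  t = 1
  return y = 0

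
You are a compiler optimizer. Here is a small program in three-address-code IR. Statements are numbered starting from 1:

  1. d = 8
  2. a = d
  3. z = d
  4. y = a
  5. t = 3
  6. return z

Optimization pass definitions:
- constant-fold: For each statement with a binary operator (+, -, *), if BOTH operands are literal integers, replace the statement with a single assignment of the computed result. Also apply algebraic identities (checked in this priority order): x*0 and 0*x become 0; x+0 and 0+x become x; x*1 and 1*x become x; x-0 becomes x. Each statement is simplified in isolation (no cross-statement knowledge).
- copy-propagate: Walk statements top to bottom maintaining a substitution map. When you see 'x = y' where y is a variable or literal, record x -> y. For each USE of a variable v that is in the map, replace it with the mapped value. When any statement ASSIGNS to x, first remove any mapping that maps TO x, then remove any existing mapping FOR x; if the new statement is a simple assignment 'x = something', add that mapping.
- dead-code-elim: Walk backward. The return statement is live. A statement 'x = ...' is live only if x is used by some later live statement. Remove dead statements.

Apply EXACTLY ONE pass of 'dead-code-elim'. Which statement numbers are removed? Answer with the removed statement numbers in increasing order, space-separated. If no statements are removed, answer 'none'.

Answer: 2 4 5

Derivation:
Backward liveness scan:
Stmt 1 'd = 8': KEEP (d is live); live-in = []
Stmt 2 'a = d': DEAD (a not in live set ['d'])
Stmt 3 'z = d': KEEP (z is live); live-in = ['d']
Stmt 4 'y = a': DEAD (y not in live set ['z'])
Stmt 5 't = 3': DEAD (t not in live set ['z'])
Stmt 6 'return z': KEEP (return); live-in = ['z']
Removed statement numbers: [2, 4, 5]
Surviving IR:
  d = 8
  z = d
  return z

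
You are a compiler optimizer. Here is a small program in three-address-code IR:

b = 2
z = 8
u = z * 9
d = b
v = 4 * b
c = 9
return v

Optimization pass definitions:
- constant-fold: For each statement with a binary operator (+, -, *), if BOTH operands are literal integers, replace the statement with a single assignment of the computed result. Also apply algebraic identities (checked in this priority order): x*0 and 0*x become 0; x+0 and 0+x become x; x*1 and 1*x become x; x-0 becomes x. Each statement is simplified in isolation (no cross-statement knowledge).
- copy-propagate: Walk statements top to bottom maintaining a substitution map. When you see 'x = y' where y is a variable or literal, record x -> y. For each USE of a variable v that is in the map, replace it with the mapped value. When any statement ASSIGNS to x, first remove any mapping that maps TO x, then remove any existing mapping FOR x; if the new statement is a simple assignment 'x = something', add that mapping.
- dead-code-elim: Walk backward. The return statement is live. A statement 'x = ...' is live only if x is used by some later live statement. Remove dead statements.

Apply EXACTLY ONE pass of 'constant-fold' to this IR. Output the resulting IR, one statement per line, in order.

Applying constant-fold statement-by-statement:
  [1] b = 2  (unchanged)
  [2] z = 8  (unchanged)
  [3] u = z * 9  (unchanged)
  [4] d = b  (unchanged)
  [5] v = 4 * b  (unchanged)
  [6] c = 9  (unchanged)
  [7] return v  (unchanged)
Result (7 stmts):
  b = 2
  z = 8
  u = z * 9
  d = b
  v = 4 * b
  c = 9
  return v

Answer: b = 2
z = 8
u = z * 9
d = b
v = 4 * b
c = 9
return v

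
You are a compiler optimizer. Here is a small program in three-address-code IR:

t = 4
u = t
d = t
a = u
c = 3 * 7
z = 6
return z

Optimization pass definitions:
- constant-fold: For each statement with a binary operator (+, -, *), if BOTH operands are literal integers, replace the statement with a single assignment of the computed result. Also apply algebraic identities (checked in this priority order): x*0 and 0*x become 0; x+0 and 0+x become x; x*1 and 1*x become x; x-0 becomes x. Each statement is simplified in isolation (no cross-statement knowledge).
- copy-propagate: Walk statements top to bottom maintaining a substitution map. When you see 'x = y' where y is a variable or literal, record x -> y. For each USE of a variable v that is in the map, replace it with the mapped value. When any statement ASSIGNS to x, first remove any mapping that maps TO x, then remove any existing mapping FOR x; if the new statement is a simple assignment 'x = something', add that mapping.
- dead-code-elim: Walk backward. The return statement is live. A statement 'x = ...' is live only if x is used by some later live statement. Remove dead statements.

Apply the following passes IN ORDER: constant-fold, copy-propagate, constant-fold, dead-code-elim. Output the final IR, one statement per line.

Initial IR:
  t = 4
  u = t
  d = t
  a = u
  c = 3 * 7
  z = 6
  return z
After constant-fold (7 stmts):
  t = 4
  u = t
  d = t
  a = u
  c = 21
  z = 6
  return z
After copy-propagate (7 stmts):
  t = 4
  u = 4
  d = 4
  a = 4
  c = 21
  z = 6
  return 6
After constant-fold (7 stmts):
  t = 4
  u = 4
  d = 4
  a = 4
  c = 21
  z = 6
  return 6
After dead-code-elim (1 stmts):
  return 6

Answer: return 6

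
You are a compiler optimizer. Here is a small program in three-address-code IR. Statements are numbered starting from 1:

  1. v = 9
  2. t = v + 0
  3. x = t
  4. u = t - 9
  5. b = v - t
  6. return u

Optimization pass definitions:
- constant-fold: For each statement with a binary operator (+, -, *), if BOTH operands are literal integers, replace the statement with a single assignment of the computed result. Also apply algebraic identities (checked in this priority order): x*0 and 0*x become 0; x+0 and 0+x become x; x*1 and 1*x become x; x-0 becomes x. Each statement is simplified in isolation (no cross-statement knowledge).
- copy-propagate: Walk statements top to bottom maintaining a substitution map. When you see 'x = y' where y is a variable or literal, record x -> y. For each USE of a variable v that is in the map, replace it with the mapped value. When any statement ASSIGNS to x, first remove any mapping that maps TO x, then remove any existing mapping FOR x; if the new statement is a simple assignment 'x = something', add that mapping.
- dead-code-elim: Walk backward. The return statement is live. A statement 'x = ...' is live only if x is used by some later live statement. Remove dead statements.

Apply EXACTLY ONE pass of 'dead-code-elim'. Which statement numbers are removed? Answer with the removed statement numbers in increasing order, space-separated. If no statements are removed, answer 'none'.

Answer: 3 5

Derivation:
Backward liveness scan:
Stmt 1 'v = 9': KEEP (v is live); live-in = []
Stmt 2 't = v + 0': KEEP (t is live); live-in = ['v']
Stmt 3 'x = t': DEAD (x not in live set ['t'])
Stmt 4 'u = t - 9': KEEP (u is live); live-in = ['t']
Stmt 5 'b = v - t': DEAD (b not in live set ['u'])
Stmt 6 'return u': KEEP (return); live-in = ['u']
Removed statement numbers: [3, 5]
Surviving IR:
  v = 9
  t = v + 0
  u = t - 9
  return u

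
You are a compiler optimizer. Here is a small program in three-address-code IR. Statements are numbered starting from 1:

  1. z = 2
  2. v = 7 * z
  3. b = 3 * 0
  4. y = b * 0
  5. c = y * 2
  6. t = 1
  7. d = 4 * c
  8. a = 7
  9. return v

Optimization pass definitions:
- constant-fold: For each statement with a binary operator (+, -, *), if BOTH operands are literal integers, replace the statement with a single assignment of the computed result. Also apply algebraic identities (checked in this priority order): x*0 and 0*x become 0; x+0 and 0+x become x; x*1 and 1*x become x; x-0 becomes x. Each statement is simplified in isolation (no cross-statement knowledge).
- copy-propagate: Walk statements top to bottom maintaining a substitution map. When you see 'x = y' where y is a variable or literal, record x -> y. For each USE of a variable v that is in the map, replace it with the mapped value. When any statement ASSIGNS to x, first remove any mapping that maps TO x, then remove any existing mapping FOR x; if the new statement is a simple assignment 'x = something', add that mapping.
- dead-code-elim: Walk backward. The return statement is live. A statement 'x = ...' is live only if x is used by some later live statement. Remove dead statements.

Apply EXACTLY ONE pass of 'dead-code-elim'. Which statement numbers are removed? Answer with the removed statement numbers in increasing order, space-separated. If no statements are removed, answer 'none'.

Answer: 3 4 5 6 7 8

Derivation:
Backward liveness scan:
Stmt 1 'z = 2': KEEP (z is live); live-in = []
Stmt 2 'v = 7 * z': KEEP (v is live); live-in = ['z']
Stmt 3 'b = 3 * 0': DEAD (b not in live set ['v'])
Stmt 4 'y = b * 0': DEAD (y not in live set ['v'])
Stmt 5 'c = y * 2': DEAD (c not in live set ['v'])
Stmt 6 't = 1': DEAD (t not in live set ['v'])
Stmt 7 'd = 4 * c': DEAD (d not in live set ['v'])
Stmt 8 'a = 7': DEAD (a not in live set ['v'])
Stmt 9 'return v': KEEP (return); live-in = ['v']
Removed statement numbers: [3, 4, 5, 6, 7, 8]
Surviving IR:
  z = 2
  v = 7 * z
  return v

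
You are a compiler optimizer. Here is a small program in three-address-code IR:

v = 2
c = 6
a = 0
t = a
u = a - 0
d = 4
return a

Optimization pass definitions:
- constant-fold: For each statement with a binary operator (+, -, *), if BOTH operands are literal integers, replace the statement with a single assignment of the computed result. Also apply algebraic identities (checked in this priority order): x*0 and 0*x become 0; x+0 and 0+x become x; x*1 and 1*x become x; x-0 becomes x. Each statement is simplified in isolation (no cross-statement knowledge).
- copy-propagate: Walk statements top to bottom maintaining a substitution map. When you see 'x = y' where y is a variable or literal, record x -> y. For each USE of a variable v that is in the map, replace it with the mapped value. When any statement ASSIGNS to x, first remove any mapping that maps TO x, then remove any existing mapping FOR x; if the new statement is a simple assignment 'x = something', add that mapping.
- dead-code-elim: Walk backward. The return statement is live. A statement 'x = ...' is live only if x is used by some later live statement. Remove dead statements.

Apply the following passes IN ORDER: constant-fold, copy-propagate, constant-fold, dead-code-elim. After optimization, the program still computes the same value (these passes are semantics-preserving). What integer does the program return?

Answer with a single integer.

Initial IR:
  v = 2
  c = 6
  a = 0
  t = a
  u = a - 0
  d = 4
  return a
After constant-fold (7 stmts):
  v = 2
  c = 6
  a = 0
  t = a
  u = a
  d = 4
  return a
After copy-propagate (7 stmts):
  v = 2
  c = 6
  a = 0
  t = 0
  u = 0
  d = 4
  return 0
After constant-fold (7 stmts):
  v = 2
  c = 6
  a = 0
  t = 0
  u = 0
  d = 4
  return 0
After dead-code-elim (1 stmts):
  return 0
Evaluate:
  v = 2  =>  v = 2
  c = 6  =>  c = 6
  a = 0  =>  a = 0
  t = a  =>  t = 0
  u = a - 0  =>  u = 0
  d = 4  =>  d = 4
  return a = 0

Answer: 0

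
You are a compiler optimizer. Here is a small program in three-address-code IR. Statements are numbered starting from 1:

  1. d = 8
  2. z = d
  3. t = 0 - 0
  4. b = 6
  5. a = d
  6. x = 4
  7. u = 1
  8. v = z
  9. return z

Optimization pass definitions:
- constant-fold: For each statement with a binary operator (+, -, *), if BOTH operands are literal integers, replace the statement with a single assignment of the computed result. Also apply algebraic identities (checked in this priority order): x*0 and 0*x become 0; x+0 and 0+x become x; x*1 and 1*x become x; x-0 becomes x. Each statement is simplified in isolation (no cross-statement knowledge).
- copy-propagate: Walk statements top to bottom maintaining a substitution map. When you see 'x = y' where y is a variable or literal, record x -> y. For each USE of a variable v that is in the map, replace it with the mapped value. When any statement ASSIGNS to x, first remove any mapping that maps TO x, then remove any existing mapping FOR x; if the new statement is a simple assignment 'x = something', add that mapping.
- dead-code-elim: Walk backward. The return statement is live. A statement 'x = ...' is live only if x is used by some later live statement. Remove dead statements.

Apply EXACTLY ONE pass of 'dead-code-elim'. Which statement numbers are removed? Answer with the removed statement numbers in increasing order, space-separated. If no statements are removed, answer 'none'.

Backward liveness scan:
Stmt 1 'd = 8': KEEP (d is live); live-in = []
Stmt 2 'z = d': KEEP (z is live); live-in = ['d']
Stmt 3 't = 0 - 0': DEAD (t not in live set ['z'])
Stmt 4 'b = 6': DEAD (b not in live set ['z'])
Stmt 5 'a = d': DEAD (a not in live set ['z'])
Stmt 6 'x = 4': DEAD (x not in live set ['z'])
Stmt 7 'u = 1': DEAD (u not in live set ['z'])
Stmt 8 'v = z': DEAD (v not in live set ['z'])
Stmt 9 'return z': KEEP (return); live-in = ['z']
Removed statement numbers: [3, 4, 5, 6, 7, 8]
Surviving IR:
  d = 8
  z = d
  return z

Answer: 3 4 5 6 7 8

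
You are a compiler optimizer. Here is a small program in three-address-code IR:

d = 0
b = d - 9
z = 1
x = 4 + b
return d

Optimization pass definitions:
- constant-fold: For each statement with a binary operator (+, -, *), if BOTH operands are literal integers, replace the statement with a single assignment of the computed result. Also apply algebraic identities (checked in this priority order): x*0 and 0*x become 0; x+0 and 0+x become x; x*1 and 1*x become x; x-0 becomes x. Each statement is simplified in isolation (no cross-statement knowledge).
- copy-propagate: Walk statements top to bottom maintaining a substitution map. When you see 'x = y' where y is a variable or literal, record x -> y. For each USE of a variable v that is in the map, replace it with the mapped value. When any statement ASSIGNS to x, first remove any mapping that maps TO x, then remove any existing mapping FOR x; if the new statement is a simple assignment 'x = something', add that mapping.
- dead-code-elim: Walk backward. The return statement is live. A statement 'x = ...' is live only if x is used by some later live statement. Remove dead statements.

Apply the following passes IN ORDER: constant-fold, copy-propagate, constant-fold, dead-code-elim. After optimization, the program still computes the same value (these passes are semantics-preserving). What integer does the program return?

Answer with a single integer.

Answer: 0

Derivation:
Initial IR:
  d = 0
  b = d - 9
  z = 1
  x = 4 + b
  return d
After constant-fold (5 stmts):
  d = 0
  b = d - 9
  z = 1
  x = 4 + b
  return d
After copy-propagate (5 stmts):
  d = 0
  b = 0 - 9
  z = 1
  x = 4 + b
  return 0
After constant-fold (5 stmts):
  d = 0
  b = -9
  z = 1
  x = 4 + b
  return 0
After dead-code-elim (1 stmts):
  return 0
Evaluate:
  d = 0  =>  d = 0
  b = d - 9  =>  b = -9
  z = 1  =>  z = 1
  x = 4 + b  =>  x = -5
  return d = 0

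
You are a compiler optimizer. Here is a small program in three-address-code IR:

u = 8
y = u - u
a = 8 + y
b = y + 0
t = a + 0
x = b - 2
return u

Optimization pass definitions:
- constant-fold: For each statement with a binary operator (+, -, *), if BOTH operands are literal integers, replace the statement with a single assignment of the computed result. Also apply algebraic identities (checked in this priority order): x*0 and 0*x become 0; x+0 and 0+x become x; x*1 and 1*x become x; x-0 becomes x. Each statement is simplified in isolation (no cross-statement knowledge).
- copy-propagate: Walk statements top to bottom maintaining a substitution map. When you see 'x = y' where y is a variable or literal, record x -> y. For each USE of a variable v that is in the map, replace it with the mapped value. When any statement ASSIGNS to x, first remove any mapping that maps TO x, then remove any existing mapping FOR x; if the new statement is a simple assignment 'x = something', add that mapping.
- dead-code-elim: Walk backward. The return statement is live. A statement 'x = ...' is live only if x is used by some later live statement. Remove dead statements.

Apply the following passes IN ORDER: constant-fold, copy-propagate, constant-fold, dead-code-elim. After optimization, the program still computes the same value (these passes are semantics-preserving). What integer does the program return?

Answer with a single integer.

Answer: 8

Derivation:
Initial IR:
  u = 8
  y = u - u
  a = 8 + y
  b = y + 0
  t = a + 0
  x = b - 2
  return u
After constant-fold (7 stmts):
  u = 8
  y = u - u
  a = 8 + y
  b = y
  t = a
  x = b - 2
  return u
After copy-propagate (7 stmts):
  u = 8
  y = 8 - 8
  a = 8 + y
  b = y
  t = a
  x = y - 2
  return 8
After constant-fold (7 stmts):
  u = 8
  y = 0
  a = 8 + y
  b = y
  t = a
  x = y - 2
  return 8
After dead-code-elim (1 stmts):
  return 8
Evaluate:
  u = 8  =>  u = 8
  y = u - u  =>  y = 0
  a = 8 + y  =>  a = 8
  b = y + 0  =>  b = 0
  t = a + 0  =>  t = 8
  x = b - 2  =>  x = -2
  return u = 8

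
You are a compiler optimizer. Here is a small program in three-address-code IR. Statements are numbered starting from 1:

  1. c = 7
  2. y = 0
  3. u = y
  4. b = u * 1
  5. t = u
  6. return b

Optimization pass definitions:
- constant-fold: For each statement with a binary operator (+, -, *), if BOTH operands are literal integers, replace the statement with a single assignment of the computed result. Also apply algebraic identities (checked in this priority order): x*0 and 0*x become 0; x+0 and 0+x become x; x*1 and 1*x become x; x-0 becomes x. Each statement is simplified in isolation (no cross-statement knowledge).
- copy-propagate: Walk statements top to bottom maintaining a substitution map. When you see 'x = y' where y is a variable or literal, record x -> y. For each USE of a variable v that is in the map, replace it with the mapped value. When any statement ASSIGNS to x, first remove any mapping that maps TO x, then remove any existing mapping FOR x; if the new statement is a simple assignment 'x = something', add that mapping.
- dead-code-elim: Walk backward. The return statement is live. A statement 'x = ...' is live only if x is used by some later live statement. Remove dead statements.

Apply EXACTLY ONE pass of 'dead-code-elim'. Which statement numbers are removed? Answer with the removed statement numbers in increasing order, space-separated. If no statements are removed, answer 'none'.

Answer: 1 5

Derivation:
Backward liveness scan:
Stmt 1 'c = 7': DEAD (c not in live set [])
Stmt 2 'y = 0': KEEP (y is live); live-in = []
Stmt 3 'u = y': KEEP (u is live); live-in = ['y']
Stmt 4 'b = u * 1': KEEP (b is live); live-in = ['u']
Stmt 5 't = u': DEAD (t not in live set ['b'])
Stmt 6 'return b': KEEP (return); live-in = ['b']
Removed statement numbers: [1, 5]
Surviving IR:
  y = 0
  u = y
  b = u * 1
  return b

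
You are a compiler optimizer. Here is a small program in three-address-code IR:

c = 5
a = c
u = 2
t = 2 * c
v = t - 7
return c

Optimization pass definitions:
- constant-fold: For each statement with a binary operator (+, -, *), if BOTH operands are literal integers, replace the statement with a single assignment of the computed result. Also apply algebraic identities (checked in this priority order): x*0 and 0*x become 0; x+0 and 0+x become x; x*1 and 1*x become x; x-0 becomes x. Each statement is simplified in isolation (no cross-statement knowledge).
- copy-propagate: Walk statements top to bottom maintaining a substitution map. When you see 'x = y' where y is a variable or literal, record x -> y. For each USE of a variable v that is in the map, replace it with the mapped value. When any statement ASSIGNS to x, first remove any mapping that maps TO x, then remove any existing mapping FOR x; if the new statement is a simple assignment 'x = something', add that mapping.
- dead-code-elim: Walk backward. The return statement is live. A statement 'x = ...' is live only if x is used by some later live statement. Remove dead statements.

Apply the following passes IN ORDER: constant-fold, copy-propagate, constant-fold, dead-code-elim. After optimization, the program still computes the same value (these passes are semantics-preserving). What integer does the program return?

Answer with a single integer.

Answer: 5

Derivation:
Initial IR:
  c = 5
  a = c
  u = 2
  t = 2 * c
  v = t - 7
  return c
After constant-fold (6 stmts):
  c = 5
  a = c
  u = 2
  t = 2 * c
  v = t - 7
  return c
After copy-propagate (6 stmts):
  c = 5
  a = 5
  u = 2
  t = 2 * 5
  v = t - 7
  return 5
After constant-fold (6 stmts):
  c = 5
  a = 5
  u = 2
  t = 10
  v = t - 7
  return 5
After dead-code-elim (1 stmts):
  return 5
Evaluate:
  c = 5  =>  c = 5
  a = c  =>  a = 5
  u = 2  =>  u = 2
  t = 2 * c  =>  t = 10
  v = t - 7  =>  v = 3
  return c = 5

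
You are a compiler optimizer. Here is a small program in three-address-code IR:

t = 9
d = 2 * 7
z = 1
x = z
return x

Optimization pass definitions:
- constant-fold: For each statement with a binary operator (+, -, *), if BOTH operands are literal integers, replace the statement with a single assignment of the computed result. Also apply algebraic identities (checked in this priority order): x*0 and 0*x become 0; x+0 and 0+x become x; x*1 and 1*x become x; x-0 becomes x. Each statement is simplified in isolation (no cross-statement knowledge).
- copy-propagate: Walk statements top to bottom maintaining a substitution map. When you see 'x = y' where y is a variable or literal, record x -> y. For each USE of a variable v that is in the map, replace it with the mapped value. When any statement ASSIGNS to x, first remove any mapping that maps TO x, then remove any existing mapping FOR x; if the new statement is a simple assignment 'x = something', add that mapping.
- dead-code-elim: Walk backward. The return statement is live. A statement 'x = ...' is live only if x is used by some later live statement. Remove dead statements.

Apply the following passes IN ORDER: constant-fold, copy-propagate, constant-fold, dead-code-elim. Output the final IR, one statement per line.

Answer: return 1

Derivation:
Initial IR:
  t = 9
  d = 2 * 7
  z = 1
  x = z
  return x
After constant-fold (5 stmts):
  t = 9
  d = 14
  z = 1
  x = z
  return x
After copy-propagate (5 stmts):
  t = 9
  d = 14
  z = 1
  x = 1
  return 1
After constant-fold (5 stmts):
  t = 9
  d = 14
  z = 1
  x = 1
  return 1
After dead-code-elim (1 stmts):
  return 1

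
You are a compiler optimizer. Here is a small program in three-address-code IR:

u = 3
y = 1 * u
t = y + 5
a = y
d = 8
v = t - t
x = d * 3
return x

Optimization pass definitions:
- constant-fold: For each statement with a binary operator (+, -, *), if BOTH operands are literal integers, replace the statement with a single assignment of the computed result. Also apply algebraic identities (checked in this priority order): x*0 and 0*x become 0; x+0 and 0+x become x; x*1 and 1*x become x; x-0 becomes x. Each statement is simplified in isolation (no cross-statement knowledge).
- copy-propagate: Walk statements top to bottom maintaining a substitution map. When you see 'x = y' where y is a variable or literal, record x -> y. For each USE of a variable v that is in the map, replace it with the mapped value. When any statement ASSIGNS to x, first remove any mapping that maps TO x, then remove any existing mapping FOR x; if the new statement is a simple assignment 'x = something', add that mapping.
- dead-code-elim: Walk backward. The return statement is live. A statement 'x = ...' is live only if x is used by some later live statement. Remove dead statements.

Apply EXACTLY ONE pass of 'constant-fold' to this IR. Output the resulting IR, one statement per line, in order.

Answer: u = 3
y = u
t = y + 5
a = y
d = 8
v = t - t
x = d * 3
return x

Derivation:
Applying constant-fold statement-by-statement:
  [1] u = 3  (unchanged)
  [2] y = 1 * u  -> y = u
  [3] t = y + 5  (unchanged)
  [4] a = y  (unchanged)
  [5] d = 8  (unchanged)
  [6] v = t - t  (unchanged)
  [7] x = d * 3  (unchanged)
  [8] return x  (unchanged)
Result (8 stmts):
  u = 3
  y = u
  t = y + 5
  a = y
  d = 8
  v = t - t
  x = d * 3
  return x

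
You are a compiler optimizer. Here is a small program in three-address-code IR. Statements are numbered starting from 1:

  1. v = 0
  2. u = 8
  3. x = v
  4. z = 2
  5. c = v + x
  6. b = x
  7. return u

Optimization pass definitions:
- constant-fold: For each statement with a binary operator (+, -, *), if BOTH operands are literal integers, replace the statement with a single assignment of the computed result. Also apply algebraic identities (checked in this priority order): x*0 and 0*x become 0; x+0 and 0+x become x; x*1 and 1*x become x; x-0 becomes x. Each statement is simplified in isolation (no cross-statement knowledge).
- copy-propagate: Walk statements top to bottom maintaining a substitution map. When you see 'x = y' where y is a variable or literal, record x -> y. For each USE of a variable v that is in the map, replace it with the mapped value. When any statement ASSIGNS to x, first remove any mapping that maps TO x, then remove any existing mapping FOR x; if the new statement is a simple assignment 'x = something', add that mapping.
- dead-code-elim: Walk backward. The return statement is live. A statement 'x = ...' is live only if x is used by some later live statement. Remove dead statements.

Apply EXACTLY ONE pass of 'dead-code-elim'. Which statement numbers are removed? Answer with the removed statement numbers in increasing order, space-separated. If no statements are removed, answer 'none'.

Backward liveness scan:
Stmt 1 'v = 0': DEAD (v not in live set [])
Stmt 2 'u = 8': KEEP (u is live); live-in = []
Stmt 3 'x = v': DEAD (x not in live set ['u'])
Stmt 4 'z = 2': DEAD (z not in live set ['u'])
Stmt 5 'c = v + x': DEAD (c not in live set ['u'])
Stmt 6 'b = x': DEAD (b not in live set ['u'])
Stmt 7 'return u': KEEP (return); live-in = ['u']
Removed statement numbers: [1, 3, 4, 5, 6]
Surviving IR:
  u = 8
  return u

Answer: 1 3 4 5 6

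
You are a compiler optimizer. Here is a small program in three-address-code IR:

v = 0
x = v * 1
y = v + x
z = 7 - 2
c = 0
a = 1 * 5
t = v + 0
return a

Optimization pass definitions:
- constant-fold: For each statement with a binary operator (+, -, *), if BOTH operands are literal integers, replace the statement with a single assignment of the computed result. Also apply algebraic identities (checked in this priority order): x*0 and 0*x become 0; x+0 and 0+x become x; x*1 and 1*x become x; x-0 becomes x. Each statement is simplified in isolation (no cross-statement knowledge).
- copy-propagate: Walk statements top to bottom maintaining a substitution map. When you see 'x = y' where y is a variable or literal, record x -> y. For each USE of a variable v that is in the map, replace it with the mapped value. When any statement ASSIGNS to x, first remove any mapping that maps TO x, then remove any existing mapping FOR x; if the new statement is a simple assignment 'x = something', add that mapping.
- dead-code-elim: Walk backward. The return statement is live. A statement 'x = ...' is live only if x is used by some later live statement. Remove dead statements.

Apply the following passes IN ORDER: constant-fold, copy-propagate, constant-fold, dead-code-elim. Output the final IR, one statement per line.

Answer: return 5

Derivation:
Initial IR:
  v = 0
  x = v * 1
  y = v + x
  z = 7 - 2
  c = 0
  a = 1 * 5
  t = v + 0
  return a
After constant-fold (8 stmts):
  v = 0
  x = v
  y = v + x
  z = 5
  c = 0
  a = 5
  t = v
  return a
After copy-propagate (8 stmts):
  v = 0
  x = 0
  y = 0 + 0
  z = 5
  c = 0
  a = 5
  t = 0
  return 5
After constant-fold (8 stmts):
  v = 0
  x = 0
  y = 0
  z = 5
  c = 0
  a = 5
  t = 0
  return 5
After dead-code-elim (1 stmts):
  return 5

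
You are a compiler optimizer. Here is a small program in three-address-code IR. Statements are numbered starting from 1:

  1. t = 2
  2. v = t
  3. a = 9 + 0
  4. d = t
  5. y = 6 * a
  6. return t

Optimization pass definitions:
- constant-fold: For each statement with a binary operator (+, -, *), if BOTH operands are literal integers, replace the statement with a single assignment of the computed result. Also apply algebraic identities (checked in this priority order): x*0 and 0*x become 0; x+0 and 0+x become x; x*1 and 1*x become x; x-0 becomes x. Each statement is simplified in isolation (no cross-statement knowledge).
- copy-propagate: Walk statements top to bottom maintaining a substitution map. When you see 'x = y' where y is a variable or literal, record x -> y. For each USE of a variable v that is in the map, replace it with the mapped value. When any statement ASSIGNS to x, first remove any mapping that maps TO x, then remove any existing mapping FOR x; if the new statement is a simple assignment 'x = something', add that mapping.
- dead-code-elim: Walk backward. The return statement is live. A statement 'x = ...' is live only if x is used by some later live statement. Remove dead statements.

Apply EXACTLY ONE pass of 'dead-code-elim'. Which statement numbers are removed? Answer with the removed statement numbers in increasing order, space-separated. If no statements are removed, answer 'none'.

Backward liveness scan:
Stmt 1 't = 2': KEEP (t is live); live-in = []
Stmt 2 'v = t': DEAD (v not in live set ['t'])
Stmt 3 'a = 9 + 0': DEAD (a not in live set ['t'])
Stmt 4 'd = t': DEAD (d not in live set ['t'])
Stmt 5 'y = 6 * a': DEAD (y not in live set ['t'])
Stmt 6 'return t': KEEP (return); live-in = ['t']
Removed statement numbers: [2, 3, 4, 5]
Surviving IR:
  t = 2
  return t

Answer: 2 3 4 5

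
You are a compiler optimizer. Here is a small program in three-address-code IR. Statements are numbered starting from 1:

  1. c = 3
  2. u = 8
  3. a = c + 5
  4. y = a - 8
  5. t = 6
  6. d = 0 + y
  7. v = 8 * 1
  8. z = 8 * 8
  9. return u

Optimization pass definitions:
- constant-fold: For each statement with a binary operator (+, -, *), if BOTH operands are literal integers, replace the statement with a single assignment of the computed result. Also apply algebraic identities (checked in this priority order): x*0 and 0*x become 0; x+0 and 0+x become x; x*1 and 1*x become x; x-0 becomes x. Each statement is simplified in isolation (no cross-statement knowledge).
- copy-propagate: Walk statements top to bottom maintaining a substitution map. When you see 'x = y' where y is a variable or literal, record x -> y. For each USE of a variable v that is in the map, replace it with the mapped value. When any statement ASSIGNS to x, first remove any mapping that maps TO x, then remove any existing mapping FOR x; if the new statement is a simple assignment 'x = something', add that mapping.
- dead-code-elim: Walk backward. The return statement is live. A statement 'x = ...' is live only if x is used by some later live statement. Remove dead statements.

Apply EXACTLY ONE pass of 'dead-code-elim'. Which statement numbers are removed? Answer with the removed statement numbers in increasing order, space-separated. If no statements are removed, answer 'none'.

Backward liveness scan:
Stmt 1 'c = 3': DEAD (c not in live set [])
Stmt 2 'u = 8': KEEP (u is live); live-in = []
Stmt 3 'a = c + 5': DEAD (a not in live set ['u'])
Stmt 4 'y = a - 8': DEAD (y not in live set ['u'])
Stmt 5 't = 6': DEAD (t not in live set ['u'])
Stmt 6 'd = 0 + y': DEAD (d not in live set ['u'])
Stmt 7 'v = 8 * 1': DEAD (v not in live set ['u'])
Stmt 8 'z = 8 * 8': DEAD (z not in live set ['u'])
Stmt 9 'return u': KEEP (return); live-in = ['u']
Removed statement numbers: [1, 3, 4, 5, 6, 7, 8]
Surviving IR:
  u = 8
  return u

Answer: 1 3 4 5 6 7 8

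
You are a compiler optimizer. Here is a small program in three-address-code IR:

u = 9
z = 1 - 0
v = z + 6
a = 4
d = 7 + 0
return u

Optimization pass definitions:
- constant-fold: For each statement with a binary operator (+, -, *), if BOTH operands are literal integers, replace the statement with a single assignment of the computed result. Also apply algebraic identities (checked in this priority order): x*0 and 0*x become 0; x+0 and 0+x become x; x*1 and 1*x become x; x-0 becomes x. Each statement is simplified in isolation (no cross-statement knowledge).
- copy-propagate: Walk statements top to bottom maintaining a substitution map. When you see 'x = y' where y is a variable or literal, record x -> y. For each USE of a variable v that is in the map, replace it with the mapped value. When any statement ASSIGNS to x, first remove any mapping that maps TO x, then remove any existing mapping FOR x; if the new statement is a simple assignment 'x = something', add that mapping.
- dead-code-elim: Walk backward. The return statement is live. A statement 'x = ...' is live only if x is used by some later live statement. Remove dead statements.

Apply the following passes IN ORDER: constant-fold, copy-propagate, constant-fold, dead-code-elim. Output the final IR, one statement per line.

Initial IR:
  u = 9
  z = 1 - 0
  v = z + 6
  a = 4
  d = 7 + 0
  return u
After constant-fold (6 stmts):
  u = 9
  z = 1
  v = z + 6
  a = 4
  d = 7
  return u
After copy-propagate (6 stmts):
  u = 9
  z = 1
  v = 1 + 6
  a = 4
  d = 7
  return 9
After constant-fold (6 stmts):
  u = 9
  z = 1
  v = 7
  a = 4
  d = 7
  return 9
After dead-code-elim (1 stmts):
  return 9

Answer: return 9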